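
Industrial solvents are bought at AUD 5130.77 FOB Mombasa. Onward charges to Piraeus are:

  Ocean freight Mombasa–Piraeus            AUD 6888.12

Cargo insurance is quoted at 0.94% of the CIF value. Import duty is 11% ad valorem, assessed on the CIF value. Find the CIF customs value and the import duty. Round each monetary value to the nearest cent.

CIF value: AUD 12132.94; import duty: AUD 1334.62

Let C be the CIF value. C = FOB price + freight + 0.94% × C
C − 0.94% × C = 5130.77 + 6888.12
0.9906 × C = 12018.89
C = 12018.89 / 0.9906 = 12132.94
Insurance premium = 0.94% × 12132.94 = 114.05
Import duty = 12132.94 × 11% = 1334.62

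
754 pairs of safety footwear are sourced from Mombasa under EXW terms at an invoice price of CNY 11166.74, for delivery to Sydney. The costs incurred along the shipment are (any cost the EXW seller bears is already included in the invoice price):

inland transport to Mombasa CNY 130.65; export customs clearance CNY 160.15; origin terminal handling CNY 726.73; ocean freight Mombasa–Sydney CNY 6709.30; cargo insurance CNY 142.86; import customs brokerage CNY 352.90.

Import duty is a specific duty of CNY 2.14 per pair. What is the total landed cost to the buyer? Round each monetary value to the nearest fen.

Total landed cost: CNY 21002.89

EXW: the seller makes goods available at their premises; the buyer bears all onward costs.
CIF value = EXW price + inland to port + export clearance + origin terminal + freight + insurance = 11166.74 + 130.65 + 160.15 + 726.73 + 6709.30 + 142.86 = 19036.43
Import duty = 754 × 2.14 = 1613.56
Buyer bears: inland to port 130.65 + export clearance 160.15 + origin terminal 726.73 + freight 6709.30 + insurance 142.86 + brokerage 352.90 + duty 1613.56 = 9836.15
Landed cost = invoice 11166.74 + 9836.15 = 21002.89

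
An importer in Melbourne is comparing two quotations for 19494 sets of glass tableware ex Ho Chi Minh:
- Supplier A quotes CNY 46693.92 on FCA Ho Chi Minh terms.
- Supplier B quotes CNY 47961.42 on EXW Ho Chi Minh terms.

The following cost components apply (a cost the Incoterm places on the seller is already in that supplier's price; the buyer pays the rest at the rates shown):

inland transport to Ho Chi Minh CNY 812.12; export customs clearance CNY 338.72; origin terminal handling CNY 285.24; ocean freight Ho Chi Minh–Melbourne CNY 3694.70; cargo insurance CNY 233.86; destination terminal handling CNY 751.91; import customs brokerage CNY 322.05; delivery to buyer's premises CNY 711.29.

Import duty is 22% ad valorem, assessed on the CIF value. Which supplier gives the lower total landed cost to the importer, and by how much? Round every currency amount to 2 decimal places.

Supplier A is cheaper by CNY 2950.37

Supplier A (FCA):
CIF value = FCA price + origin terminal + freight + insurance = 46693.92 + 285.24 + 3694.70 + 233.86 = 50907.72
Import duty = 50907.72 × 22% = 11199.70
Buyer bears (A): 285.24 + 3694.70 + 233.86 + 751.91 + 322.05 + 711.29 = 5999.05
Landed cost (A) = invoice 46693.92 + 5999.05 + duty 11199.70 = 63892.67
Supplier B (EXW):
CIF value = EXW price + inland to port + export clearance + origin terminal + freight + insurance = 47961.42 + 812.12 + 338.72 + 285.24 + 3694.70 + 233.86 = 53326.06
Import duty = 53326.06 × 22% = 11731.73
Buyer bears (B): 812.12 + 338.72 + 285.24 + 3694.70 + 233.86 + 751.91 + 322.05 + 711.29 = 7149.89
Landed cost (B) = invoice 47961.42 + 7149.89 + duty 11731.73 = 66843.04
Difference = |63892.67 − 66843.04| = 2950.37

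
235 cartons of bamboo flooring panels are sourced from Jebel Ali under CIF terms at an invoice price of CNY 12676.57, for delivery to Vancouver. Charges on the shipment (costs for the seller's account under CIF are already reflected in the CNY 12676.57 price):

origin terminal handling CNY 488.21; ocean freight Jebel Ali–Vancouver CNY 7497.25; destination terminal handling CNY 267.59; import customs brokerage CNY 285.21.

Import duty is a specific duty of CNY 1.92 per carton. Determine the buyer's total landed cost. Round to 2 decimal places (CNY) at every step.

Total landed cost: CNY 13680.57

CIF: the seller pays costs through ocean freight and marine insurance to the destination port.
Already in the invoice (seller's account under CIF): origin terminal, freight — exclude.
The CIF price already equals the CIF value: 12676.57
Import duty = 235 × 1.92 = 451.20
Buyer bears: destination terminal 267.59 + brokerage 285.21 + duty 451.20 = 1004.00
Landed cost = invoice 12676.57 + 1004.00 = 13680.57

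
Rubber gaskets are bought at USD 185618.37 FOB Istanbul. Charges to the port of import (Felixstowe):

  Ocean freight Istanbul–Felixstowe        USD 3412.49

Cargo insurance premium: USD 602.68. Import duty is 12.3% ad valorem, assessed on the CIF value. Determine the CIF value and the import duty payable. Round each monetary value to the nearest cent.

CIF value: USD 189633.54; import duty: USD 23324.93

CIF = FOB price + freight + insurance
CIF = 185618.37 + 3412.49 + 602.68 = 189633.54
Import duty = 189633.54 × 12.3% = 23324.93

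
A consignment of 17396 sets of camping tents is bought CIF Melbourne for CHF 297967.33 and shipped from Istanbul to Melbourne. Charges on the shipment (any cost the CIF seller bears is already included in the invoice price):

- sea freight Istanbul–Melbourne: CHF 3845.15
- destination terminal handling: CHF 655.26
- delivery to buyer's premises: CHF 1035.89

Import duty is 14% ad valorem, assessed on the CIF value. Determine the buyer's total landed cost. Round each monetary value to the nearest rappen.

Total landed cost: CHF 341373.91

CIF: the seller pays costs through ocean freight and marine insurance to the destination port.
Already in the invoice (seller's account under CIF): freight — exclude.
The CIF price already equals the CIF value: 297967.33
Import duty = 297967.33 × 14% = 41715.43
Buyer bears: destination terminal 655.26 + delivery 1035.89 + duty 41715.43 = 43406.58
Landed cost = invoice 297967.33 + 43406.58 = 341373.91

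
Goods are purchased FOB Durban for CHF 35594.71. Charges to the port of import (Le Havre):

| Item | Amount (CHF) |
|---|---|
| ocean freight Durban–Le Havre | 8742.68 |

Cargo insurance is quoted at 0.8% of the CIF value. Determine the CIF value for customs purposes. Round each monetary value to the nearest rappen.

Let C be the CIF value. C = FOB price + freight + 0.8% × C
C − 0.8% × C = 35594.71 + 8742.68
0.992 × C = 44337.39
C = 44337.39 / 0.992 = 44694.95
Insurance premium = 0.8% × 44694.95 = 357.56

CIF value: CHF 44694.95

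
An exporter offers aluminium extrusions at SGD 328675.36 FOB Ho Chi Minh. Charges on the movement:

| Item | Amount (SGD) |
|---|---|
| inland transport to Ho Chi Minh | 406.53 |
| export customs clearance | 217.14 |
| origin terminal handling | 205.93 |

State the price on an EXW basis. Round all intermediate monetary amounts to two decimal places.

From FOB to EXW, the seller no longer bears: inland to port, export clearance, origin terminal.
EXW price = 328675.36 − 406.53 − 217.14 − 205.93 = 327845.76

EXW price: SGD 327845.76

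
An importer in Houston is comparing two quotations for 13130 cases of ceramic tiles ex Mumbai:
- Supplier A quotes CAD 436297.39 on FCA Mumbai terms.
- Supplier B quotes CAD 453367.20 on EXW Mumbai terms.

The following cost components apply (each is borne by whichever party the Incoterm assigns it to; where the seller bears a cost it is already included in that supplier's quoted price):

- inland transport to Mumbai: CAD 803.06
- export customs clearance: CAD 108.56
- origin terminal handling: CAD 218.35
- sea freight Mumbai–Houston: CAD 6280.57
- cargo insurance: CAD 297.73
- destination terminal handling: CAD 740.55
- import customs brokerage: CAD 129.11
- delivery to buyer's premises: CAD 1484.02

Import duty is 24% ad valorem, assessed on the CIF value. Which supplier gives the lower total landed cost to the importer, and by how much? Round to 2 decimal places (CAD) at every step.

Supplier A (FCA):
CIF value = FCA price + origin terminal + freight + insurance = 436297.39 + 218.35 + 6280.57 + 297.73 = 443094.04
Import duty = 443094.04 × 24% = 106342.57
Buyer bears (A): 218.35 + 6280.57 + 297.73 + 740.55 + 129.11 + 1484.02 = 9150.33
Landed cost (A) = invoice 436297.39 + 9150.33 + duty 106342.57 = 551790.29
Supplier B (EXW):
CIF value = EXW price + inland to port + export clearance + origin terminal + freight + insurance = 453367.20 + 803.06 + 108.56 + 218.35 + 6280.57 + 297.73 = 461075.47
Import duty = 461075.47 × 24% = 110658.11
Buyer bears (B): 803.06 + 108.56 + 218.35 + 6280.57 + 297.73 + 740.55 + 129.11 + 1484.02 = 10061.95
Landed cost (B) = invoice 453367.20 + 10061.95 + duty 110658.11 = 574087.26
Difference = |551790.29 − 574087.26| = 22296.97

Supplier A is cheaper by CAD 22296.97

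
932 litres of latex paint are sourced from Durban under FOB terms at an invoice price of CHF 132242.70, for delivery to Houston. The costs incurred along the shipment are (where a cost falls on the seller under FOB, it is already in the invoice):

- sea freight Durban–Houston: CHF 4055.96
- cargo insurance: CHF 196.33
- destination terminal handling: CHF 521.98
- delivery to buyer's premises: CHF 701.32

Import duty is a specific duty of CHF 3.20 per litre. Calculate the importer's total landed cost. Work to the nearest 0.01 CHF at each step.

FOB: the seller bears costs until goods are on board at the origin port; the buyer bears freight, insurance and all costs thereafter.
CIF value = FOB price + freight + insurance = 132242.70 + 4055.96 + 196.33 = 136494.99
Import duty = 932 × 3.20 = 2982.40
Buyer bears: freight 4055.96 + insurance 196.33 + destination terminal 521.98 + delivery 701.32 + duty 2982.40 = 8457.99
Landed cost = invoice 132242.70 + 8457.99 = 140700.69

Total landed cost: CHF 140700.69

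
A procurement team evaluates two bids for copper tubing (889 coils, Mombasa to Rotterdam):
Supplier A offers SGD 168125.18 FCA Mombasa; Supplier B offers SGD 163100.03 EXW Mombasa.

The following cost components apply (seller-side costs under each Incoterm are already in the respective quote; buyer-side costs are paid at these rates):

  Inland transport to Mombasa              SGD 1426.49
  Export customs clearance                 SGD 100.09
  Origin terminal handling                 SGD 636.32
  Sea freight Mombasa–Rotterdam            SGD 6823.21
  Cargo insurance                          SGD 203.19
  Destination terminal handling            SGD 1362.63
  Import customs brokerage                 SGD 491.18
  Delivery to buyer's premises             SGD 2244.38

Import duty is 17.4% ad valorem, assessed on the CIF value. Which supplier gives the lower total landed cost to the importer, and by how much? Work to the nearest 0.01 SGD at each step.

Supplier A (FCA):
CIF value = FCA price + origin terminal + freight + insurance = 168125.18 + 636.32 + 6823.21 + 203.19 = 175787.90
Import duty = 175787.90 × 17.4% = 30587.09
Buyer bears (A): 636.32 + 6823.21 + 203.19 + 1362.63 + 491.18 + 2244.38 = 11760.91
Landed cost (A) = invoice 168125.18 + 11760.91 + duty 30587.09 = 210473.18
Supplier B (EXW):
CIF value = EXW price + inland to port + export clearance + origin terminal + freight + insurance = 163100.03 + 1426.49 + 100.09 + 636.32 + 6823.21 + 203.19 = 172289.33
Import duty = 172289.33 × 17.4% = 29978.34
Buyer bears (B): 1426.49 + 100.09 + 636.32 + 6823.21 + 203.19 + 1362.63 + 491.18 + 2244.38 = 13287.49
Landed cost (B) = invoice 163100.03 + 13287.49 + duty 29978.34 = 206365.86
Difference = |210473.18 − 206365.86| = 4107.32

Supplier B is cheaper by SGD 4107.32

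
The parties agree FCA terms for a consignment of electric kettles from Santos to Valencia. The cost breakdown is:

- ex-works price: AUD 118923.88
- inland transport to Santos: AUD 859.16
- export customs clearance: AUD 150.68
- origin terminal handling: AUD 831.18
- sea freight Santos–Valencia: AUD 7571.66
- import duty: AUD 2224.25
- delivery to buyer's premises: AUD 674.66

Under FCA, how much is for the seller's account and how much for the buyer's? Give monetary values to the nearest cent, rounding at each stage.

FCA: the seller delivers export-cleared goods to the carrier; the buyer bears costs from that point.
Seller's account: goods 118923.88 + inland to port 859.16 + export clearance 150.68 = 119933.72
Buyer's account: origin terminal 831.18 + freight 7571.66 + duty 2224.25 + delivery 674.66 = 11301.75

Seller: AUD 119933.72; buyer: AUD 11301.75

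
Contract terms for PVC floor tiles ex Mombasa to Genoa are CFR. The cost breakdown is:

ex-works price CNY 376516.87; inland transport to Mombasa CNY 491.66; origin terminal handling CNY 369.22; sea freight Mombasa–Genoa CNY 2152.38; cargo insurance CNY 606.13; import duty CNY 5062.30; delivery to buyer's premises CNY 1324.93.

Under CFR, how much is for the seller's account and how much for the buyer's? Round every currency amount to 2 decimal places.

Seller: CNY 379530.13; buyer: CNY 6993.36

CFR: the seller pays costs through ocean freight to the destination port, but not insurance.
Seller's account: goods 376516.87 + inland to port 491.66 + origin terminal 369.22 + freight 2152.38 = 379530.13
Buyer's account: insurance 606.13 + duty 5062.30 + delivery 1324.93 = 6993.36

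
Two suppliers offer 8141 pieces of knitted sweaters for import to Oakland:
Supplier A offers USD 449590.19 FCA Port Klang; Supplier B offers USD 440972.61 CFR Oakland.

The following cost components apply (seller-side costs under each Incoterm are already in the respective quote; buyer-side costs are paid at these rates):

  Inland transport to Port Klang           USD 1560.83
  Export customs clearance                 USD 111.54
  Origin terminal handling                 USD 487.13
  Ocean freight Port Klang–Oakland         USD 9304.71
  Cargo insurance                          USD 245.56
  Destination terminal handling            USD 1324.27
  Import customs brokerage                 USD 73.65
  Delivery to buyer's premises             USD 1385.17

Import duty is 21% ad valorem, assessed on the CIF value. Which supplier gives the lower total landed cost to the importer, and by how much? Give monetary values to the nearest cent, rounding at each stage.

Supplier B is cheaper by USD 22275.39

Supplier A (FCA):
CIF value = FCA price + origin terminal + freight + insurance = 449590.19 + 487.13 + 9304.71 + 245.56 = 459627.59
Import duty = 459627.59 × 21% = 96521.79
Buyer bears (A): 487.13 + 9304.71 + 245.56 + 1324.27 + 73.65 + 1385.17 = 12820.49
Landed cost (A) = invoice 449590.19 + 12820.49 + duty 96521.79 = 558932.47
Supplier B (CFR):
CIF value = CFR price + insurance = 440972.61 + 245.56 = 441218.17
Import duty = 441218.17 × 21% = 92655.82
Buyer bears (B): 245.56 + 1324.27 + 73.65 + 1385.17 = 3028.65
Landed cost (B) = invoice 440972.61 + 3028.65 + duty 92655.82 = 536657.08
Difference = |558932.47 − 536657.08| = 22275.39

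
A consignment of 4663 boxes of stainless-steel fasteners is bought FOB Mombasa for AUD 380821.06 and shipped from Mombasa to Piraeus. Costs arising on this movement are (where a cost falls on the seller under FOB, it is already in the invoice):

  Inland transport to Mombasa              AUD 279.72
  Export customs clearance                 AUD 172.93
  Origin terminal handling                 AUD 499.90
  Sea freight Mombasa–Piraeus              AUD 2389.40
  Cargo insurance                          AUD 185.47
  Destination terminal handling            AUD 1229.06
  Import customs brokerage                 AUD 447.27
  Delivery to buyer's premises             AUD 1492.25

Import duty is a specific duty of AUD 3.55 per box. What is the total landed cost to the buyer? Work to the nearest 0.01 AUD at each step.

FOB: the seller bears costs until goods are on board at the origin port; the buyer bears freight, insurance and all costs thereafter.
Already in the invoice (seller's account under FOB): inland to port, export clearance, origin terminal — exclude.
CIF value = FOB price + freight + insurance = 380821.06 + 2389.40 + 185.47 = 383395.93
Import duty = 4663 × 3.55 = 16553.65
Buyer bears: freight 2389.40 + insurance 185.47 + destination terminal 1229.06 + brokerage 447.27 + delivery 1492.25 + duty 16553.65 = 22297.10
Landed cost = invoice 380821.06 + 22297.10 = 403118.16

Total landed cost: AUD 403118.16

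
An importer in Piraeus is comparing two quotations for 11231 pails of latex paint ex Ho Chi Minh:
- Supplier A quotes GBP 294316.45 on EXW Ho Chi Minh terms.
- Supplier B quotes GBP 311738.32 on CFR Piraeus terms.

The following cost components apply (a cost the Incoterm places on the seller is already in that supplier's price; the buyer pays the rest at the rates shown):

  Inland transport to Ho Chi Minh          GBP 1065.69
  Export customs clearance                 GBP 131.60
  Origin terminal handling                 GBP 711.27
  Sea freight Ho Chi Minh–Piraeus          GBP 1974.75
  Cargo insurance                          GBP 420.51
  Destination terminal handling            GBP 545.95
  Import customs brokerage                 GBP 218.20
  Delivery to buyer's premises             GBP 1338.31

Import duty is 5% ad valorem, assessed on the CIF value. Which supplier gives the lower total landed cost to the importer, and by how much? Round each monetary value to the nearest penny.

Supplier A (EXW):
CIF value = EXW price + inland to port + export clearance + origin terminal + freight + insurance = 294316.45 + 1065.69 + 131.60 + 711.27 + 1974.75 + 420.51 = 298620.27
Import duty = 298620.27 × 5% = 14931.01
Buyer bears (A): 1065.69 + 131.60 + 711.27 + 1974.75 + 420.51 + 545.95 + 218.20 + 1338.31 = 6406.28
Landed cost (A) = invoice 294316.45 + 6406.28 + duty 14931.01 = 315653.74
Supplier B (CFR):
CIF value = CFR price + insurance = 311738.32 + 420.51 = 312158.83
Import duty = 312158.83 × 5% = 15607.94
Buyer bears (B): 420.51 + 545.95 + 218.20 + 1338.31 = 2522.97
Landed cost (B) = invoice 311738.32 + 2522.97 + duty 15607.94 = 329869.23
Difference = |315653.74 − 329869.23| = 14215.49

Supplier A is cheaper by GBP 14215.49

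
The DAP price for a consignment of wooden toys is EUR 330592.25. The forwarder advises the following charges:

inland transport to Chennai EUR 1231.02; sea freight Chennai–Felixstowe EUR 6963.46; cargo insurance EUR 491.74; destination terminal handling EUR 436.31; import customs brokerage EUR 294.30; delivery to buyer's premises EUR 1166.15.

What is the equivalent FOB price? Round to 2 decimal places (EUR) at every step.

Not relevant to the conversion: inland to port — on the seller under both DAP and FOB; already in the DAP price and stays in the FOB price. brokerage — on the buyer under both terms; not part of either seller's price.
From DAP to FOB, the seller no longer bears: freight, insurance, destination terminal, delivery.
FOB price = 330592.25 − 6963.46 − 491.74 − 436.31 − 1166.15 = 321534.59

FOB price: EUR 321534.59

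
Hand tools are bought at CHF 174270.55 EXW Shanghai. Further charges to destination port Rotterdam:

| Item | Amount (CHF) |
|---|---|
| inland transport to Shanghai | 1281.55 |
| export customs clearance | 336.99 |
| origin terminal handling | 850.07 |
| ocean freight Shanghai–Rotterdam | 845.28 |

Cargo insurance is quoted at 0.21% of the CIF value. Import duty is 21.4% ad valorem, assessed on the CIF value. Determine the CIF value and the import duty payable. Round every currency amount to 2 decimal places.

Let C be the CIF value. C = EXW price + pre-shipment costs + freight + 0.21% × C
C − 0.21% × C = 174270.55 + 1281.55 + 336.99 + 850.07 + 845.28
0.9979 × C = 177584.44
C = 177584.44 / 0.9979 = 177958.15
Insurance premium = 0.21% × 177958.15 = 373.71
Import duty = 177958.15 × 21.4% = 38083.04

CIF value: CHF 177958.15; import duty: CHF 38083.04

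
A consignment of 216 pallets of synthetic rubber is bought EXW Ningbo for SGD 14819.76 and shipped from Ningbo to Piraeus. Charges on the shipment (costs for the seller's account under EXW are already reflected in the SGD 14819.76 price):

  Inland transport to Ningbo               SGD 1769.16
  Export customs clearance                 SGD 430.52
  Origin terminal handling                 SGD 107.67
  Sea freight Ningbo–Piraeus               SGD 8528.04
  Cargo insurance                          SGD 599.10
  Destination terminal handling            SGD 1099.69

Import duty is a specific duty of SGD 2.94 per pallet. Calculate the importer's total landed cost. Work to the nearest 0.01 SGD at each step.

Total landed cost: SGD 27988.98

EXW: the seller makes goods available at their premises; the buyer bears all onward costs.
CIF value = EXW price + inland to port + export clearance + origin terminal + freight + insurance = 14819.76 + 1769.16 + 430.52 + 107.67 + 8528.04 + 599.10 = 26254.25
Import duty = 216 × 2.94 = 635.04
Buyer bears: inland to port 1769.16 + export clearance 430.52 + origin terminal 107.67 + freight 8528.04 + insurance 599.10 + destination terminal 1099.69 + duty 635.04 = 13169.22
Landed cost = invoice 14819.76 + 13169.22 = 27988.98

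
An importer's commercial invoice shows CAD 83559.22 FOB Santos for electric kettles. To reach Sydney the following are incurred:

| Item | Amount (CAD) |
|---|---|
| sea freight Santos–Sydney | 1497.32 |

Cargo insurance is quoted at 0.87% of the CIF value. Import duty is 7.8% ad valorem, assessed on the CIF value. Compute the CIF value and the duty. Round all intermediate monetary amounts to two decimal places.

Let C be the CIF value. C = FOB price + freight + 0.87% × C
C − 0.87% × C = 83559.22 + 1497.32
0.9913 × C = 85056.54
C = 85056.54 / 0.9913 = 85803.03
Insurance premium = 0.87% × 85803.03 = 746.49
Import duty = 85803.03 × 7.8% = 6692.64

CIF value: CAD 85803.03; import duty: CAD 6692.64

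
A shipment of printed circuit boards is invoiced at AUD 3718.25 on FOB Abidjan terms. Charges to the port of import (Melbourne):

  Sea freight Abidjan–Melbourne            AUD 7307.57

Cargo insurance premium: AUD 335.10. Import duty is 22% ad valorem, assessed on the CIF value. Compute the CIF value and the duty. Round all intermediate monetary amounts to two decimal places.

CIF value: AUD 11360.92; import duty: AUD 2499.40

CIF = FOB price + freight + insurance
CIF = 3718.25 + 7307.57 + 335.10 = 11360.92
Import duty = 11360.92 × 22% = 2499.40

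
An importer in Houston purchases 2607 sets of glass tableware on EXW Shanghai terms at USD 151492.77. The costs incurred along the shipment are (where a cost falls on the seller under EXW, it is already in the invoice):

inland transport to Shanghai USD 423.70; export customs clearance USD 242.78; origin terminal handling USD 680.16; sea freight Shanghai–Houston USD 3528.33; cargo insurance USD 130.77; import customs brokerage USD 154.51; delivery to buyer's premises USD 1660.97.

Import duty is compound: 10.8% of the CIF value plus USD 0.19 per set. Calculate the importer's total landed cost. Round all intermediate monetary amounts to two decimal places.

Total landed cost: USD 175711.16

EXW: the seller makes goods available at their premises; the buyer bears all onward costs.
CIF value = EXW price + inland to port + export clearance + origin terminal + freight + insurance = 151492.77 + 423.70 + 242.78 + 680.16 + 3528.33 + 130.77 = 156498.51
Ad valorem component: 156498.51 × 10.8% = 16901.84
Specific component: 2607 × 0.19 = 495.33
Import duty = 16901.84 + 495.33 = 17397.17
Buyer bears: inland to port 423.70 + export clearance 242.78 + origin terminal 680.16 + freight 3528.33 + insurance 130.77 + brokerage 154.51 + delivery 1660.97 + duty 17397.17 = 24218.39
Landed cost = invoice 151492.77 + 24218.39 = 175711.16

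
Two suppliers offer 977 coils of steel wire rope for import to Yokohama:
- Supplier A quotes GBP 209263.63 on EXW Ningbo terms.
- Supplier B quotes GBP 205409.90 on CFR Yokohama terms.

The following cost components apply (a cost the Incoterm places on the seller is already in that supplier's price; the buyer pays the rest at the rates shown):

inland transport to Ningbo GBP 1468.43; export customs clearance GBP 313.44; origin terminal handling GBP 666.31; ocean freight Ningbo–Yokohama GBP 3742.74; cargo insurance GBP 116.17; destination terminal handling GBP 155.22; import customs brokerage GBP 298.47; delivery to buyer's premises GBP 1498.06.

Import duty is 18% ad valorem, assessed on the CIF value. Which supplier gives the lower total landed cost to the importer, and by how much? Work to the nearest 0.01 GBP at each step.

Supplier A (EXW):
CIF value = EXW price + inland to port + export clearance + origin terminal + freight + insurance = 209263.63 + 1468.43 + 313.44 + 666.31 + 3742.74 + 116.17 = 215570.72
Import duty = 215570.72 × 18% = 38802.73
Buyer bears (A): 1468.43 + 313.44 + 666.31 + 3742.74 + 116.17 + 155.22 + 298.47 + 1498.06 = 8258.84
Landed cost (A) = invoice 209263.63 + 8258.84 + duty 38802.73 = 256325.20
Supplier B (CFR):
CIF value = CFR price + insurance = 205409.90 + 116.17 = 205526.07
Import duty = 205526.07 × 18% = 36994.69
Buyer bears (B): 116.17 + 155.22 + 298.47 + 1498.06 = 2067.92
Landed cost (B) = invoice 205409.90 + 2067.92 + duty 36994.69 = 244472.51
Difference = |256325.20 − 244472.51| = 11852.69

Supplier B is cheaper by GBP 11852.69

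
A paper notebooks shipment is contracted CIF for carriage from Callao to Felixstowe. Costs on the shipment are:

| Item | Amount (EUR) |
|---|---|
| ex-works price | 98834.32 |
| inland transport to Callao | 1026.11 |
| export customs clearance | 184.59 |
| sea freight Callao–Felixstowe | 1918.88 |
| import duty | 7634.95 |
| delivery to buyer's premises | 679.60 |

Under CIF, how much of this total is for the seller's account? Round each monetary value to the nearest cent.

CIF: the seller pays costs through ocean freight and marine insurance to the destination port.
Seller's account: goods 98834.32 + inland to port 1026.11 + export clearance 184.59 + freight 1918.88 = 101963.90
Buyer's account: duty 7634.95 + delivery 679.60 = 8314.55

Seller's account: EUR 101963.90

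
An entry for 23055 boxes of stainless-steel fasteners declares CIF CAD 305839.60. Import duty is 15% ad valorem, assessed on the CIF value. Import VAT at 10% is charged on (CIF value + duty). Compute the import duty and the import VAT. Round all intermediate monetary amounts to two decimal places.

Import duty: CAD 45875.94; import VAT: CAD 35171.55

Import duty = 305839.60 × 15% = 45875.94
VAT base = CIF + duty = 305839.60 + 45875.94 = 351715.54
Import VAT = 351715.54 × 10% = 35171.55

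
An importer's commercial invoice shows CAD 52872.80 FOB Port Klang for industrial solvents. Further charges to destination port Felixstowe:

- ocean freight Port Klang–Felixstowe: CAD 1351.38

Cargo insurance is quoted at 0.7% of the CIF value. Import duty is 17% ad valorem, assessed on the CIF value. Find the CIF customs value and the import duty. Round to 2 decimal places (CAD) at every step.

Let C be the CIF value. C = FOB price + freight + 0.7% × C
C − 0.7% × C = 52872.80 + 1351.38
0.993 × C = 54224.18
C = 54224.18 / 0.993 = 54606.42
Insurance premium = 0.7% × 54606.42 = 382.24
Import duty = 54606.42 × 17% = 9283.09

CIF value: CAD 54606.42; import duty: CAD 9283.09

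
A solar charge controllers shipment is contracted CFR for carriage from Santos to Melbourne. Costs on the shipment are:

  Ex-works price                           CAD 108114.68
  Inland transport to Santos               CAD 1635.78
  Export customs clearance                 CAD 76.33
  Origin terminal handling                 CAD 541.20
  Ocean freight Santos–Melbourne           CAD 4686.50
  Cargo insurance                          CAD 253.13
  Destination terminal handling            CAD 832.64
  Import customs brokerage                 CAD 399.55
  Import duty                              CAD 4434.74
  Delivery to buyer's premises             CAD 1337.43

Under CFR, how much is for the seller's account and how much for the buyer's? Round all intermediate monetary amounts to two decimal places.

CFR: the seller pays costs through ocean freight to the destination port, but not insurance.
Seller's account: goods 108114.68 + inland to port 1635.78 + export clearance 76.33 + origin terminal 541.20 + freight 4686.50 = 115054.49
Buyer's account: insurance 253.13 + destination terminal 832.64 + brokerage 399.55 + duty 4434.74 + delivery 1337.43 = 7257.49

Seller: CAD 115054.49; buyer: CAD 7257.49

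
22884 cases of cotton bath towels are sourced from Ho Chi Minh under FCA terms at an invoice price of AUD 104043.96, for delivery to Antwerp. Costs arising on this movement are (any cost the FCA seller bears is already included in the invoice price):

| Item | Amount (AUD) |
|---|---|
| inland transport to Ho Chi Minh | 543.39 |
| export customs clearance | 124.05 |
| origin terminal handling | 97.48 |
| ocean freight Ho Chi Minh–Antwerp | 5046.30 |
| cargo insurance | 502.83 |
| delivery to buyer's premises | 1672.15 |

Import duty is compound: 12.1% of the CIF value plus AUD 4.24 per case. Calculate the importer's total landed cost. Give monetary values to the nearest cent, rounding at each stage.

FCA: the seller delivers export-cleared goods to the carrier; the buyer bears costs from that point.
Already in the invoice (seller's account under FCA): inland to port, export clearance — exclude.
CIF value = FCA price + origin terminal + freight + insurance = 104043.96 + 97.48 + 5046.30 + 502.83 = 109690.57
Ad valorem component: 109690.57 × 12.1% = 13272.56
Specific component: 22884 × 4.24 = 97028.16
Import duty = 13272.56 + 97028.16 = 110300.72
Buyer bears: origin terminal 97.48 + freight 5046.30 + insurance 502.83 + delivery 1672.15 + duty 110300.72 = 117619.48
Landed cost = invoice 104043.96 + 117619.48 = 221663.44

Total landed cost: AUD 221663.44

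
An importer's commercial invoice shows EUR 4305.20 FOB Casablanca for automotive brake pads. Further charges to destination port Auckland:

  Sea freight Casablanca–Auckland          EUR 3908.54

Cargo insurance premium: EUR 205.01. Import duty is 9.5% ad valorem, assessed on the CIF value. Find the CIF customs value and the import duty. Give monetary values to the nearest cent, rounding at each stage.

CIF value: EUR 8418.75; import duty: EUR 799.78

CIF = FOB price + freight + insurance
CIF = 4305.20 + 3908.54 + 205.01 = 8418.75
Import duty = 8418.75 × 9.5% = 799.78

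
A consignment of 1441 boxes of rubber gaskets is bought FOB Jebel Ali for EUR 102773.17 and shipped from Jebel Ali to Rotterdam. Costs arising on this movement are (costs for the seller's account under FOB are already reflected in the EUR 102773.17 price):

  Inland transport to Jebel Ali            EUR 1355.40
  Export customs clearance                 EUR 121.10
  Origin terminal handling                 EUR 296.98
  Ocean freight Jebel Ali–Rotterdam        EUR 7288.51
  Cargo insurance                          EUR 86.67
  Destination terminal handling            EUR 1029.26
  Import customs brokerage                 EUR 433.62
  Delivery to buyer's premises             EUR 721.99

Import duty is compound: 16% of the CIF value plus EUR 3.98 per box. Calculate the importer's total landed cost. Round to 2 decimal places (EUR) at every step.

Total landed cost: EUR 135692.14

FOB: the seller bears costs until goods are on board at the origin port; the buyer bears freight, insurance and all costs thereafter.
Already in the invoice (seller's account under FOB): inland to port, export clearance, origin terminal — exclude.
CIF value = FOB price + freight + insurance = 102773.17 + 7288.51 + 86.67 = 110148.35
Ad valorem component: 110148.35 × 16% = 17623.74
Specific component: 1441 × 3.98 = 5735.18
Import duty = 17623.74 + 5735.18 = 23358.92
Buyer bears: freight 7288.51 + insurance 86.67 + destination terminal 1029.26 + brokerage 433.62 + delivery 721.99 + duty 23358.92 = 32918.97
Landed cost = invoice 102773.17 + 32918.97 = 135692.14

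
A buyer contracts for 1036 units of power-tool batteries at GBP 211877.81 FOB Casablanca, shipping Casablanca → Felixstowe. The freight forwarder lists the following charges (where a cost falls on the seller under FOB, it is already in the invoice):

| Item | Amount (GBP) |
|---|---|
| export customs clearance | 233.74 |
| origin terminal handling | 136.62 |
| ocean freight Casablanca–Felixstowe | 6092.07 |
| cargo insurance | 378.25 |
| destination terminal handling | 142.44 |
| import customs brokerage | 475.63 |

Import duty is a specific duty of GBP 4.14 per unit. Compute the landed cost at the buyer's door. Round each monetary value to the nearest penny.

Total landed cost: GBP 223255.24

FOB: the seller bears costs until goods are on board at the origin port; the buyer bears freight, insurance and all costs thereafter.
Already in the invoice (seller's account under FOB): export clearance, origin terminal — exclude.
CIF value = FOB price + freight + insurance = 211877.81 + 6092.07 + 378.25 = 218348.13
Import duty = 1036 × 4.14 = 4289.04
Buyer bears: freight 6092.07 + insurance 378.25 + destination terminal 142.44 + brokerage 475.63 + duty 4289.04 = 11377.43
Landed cost = invoice 211877.81 + 11377.43 = 223255.24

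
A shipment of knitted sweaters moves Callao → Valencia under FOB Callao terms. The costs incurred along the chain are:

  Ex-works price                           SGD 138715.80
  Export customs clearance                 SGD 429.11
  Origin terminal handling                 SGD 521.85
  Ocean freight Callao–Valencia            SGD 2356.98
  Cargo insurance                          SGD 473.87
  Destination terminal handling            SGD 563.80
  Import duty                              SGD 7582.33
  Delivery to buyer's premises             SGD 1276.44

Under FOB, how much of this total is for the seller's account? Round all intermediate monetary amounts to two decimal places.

FOB: the seller bears costs until goods are on board at the origin port; the buyer bears freight, insurance and all costs thereafter.
Seller's account: goods 138715.80 + export clearance 429.11 + origin terminal 521.85 = 139666.76
Buyer's account: freight 2356.98 + insurance 473.87 + destination terminal 563.80 + duty 7582.33 + delivery 1276.44 = 12253.42

Seller's account: SGD 139666.76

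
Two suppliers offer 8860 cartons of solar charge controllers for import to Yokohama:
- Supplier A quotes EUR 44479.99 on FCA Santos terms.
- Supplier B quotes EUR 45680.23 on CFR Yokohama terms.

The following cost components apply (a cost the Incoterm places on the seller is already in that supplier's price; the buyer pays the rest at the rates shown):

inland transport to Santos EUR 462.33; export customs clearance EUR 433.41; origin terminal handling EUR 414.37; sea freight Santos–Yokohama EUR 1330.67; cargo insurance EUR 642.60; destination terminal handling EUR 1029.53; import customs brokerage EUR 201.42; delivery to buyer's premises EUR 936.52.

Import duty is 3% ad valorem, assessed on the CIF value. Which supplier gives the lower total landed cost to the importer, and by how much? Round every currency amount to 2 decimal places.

Supplier B is cheaper by EUR 561.15

Supplier A (FCA):
CIF value = FCA price + origin terminal + freight + insurance = 44479.99 + 414.37 + 1330.67 + 642.60 = 46867.63
Import duty = 46867.63 × 3% = 1406.03
Buyer bears (A): 414.37 + 1330.67 + 642.60 + 1029.53 + 201.42 + 936.52 = 4555.11
Landed cost (A) = invoice 44479.99 + 4555.11 + duty 1406.03 = 50441.13
Supplier B (CFR):
CIF value = CFR price + insurance = 45680.23 + 642.60 = 46322.83
Import duty = 46322.83 × 3% = 1389.68
Buyer bears (B): 642.60 + 1029.53 + 201.42 + 936.52 = 2810.07
Landed cost (B) = invoice 45680.23 + 2810.07 + duty 1389.68 = 49879.98
Difference = |50441.13 − 49879.98| = 561.15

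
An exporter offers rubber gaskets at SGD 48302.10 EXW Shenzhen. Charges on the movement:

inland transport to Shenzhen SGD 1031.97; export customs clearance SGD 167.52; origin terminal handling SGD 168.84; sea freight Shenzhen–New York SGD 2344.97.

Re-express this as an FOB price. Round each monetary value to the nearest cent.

FOB price: SGD 49670.43

Not relevant to the conversion: freight — on the buyer under both terms; not part of either seller's price.
From EXW to FOB, the seller additionally bears: inland to port, export clearance, origin terminal.
FOB price = 48302.10 + 1031.97 + 167.52 + 168.84 = 49670.43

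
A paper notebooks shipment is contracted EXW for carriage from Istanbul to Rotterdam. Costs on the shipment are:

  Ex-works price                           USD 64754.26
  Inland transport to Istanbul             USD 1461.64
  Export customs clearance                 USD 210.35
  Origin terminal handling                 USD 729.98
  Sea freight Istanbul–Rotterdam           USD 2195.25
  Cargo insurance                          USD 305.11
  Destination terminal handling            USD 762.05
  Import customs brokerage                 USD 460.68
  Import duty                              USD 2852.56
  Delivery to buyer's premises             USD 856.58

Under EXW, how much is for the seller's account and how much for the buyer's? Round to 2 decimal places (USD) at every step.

Seller: USD 64754.26; buyer: USD 9834.20

EXW: the seller makes goods available at their premises; the buyer bears all onward costs.
Seller's account: goods 64754.26 = 64754.26
Buyer's account: inland to port 1461.64 + export clearance 210.35 + origin terminal 729.98 + freight 2195.25 + insurance 305.11 + destination terminal 762.05 + brokerage 460.68 + duty 2852.56 + delivery 856.58 = 9834.20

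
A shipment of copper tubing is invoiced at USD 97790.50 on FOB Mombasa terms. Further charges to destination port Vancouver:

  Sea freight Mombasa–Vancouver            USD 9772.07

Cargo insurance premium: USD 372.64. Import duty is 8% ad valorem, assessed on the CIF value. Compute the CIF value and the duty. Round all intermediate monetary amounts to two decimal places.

CIF value: USD 107935.21; import duty: USD 8634.82

CIF = FOB price + freight + insurance
CIF = 97790.50 + 9772.07 + 372.64 = 107935.21
Import duty = 107935.21 × 8% = 8634.82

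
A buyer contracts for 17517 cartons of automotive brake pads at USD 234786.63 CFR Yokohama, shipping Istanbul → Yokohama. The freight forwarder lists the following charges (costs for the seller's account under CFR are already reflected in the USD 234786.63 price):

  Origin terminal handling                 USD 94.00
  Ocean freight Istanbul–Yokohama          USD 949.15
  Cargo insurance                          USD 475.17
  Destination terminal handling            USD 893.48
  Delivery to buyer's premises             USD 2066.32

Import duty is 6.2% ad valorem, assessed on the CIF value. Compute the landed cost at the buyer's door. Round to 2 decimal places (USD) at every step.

CFR: the seller pays costs through ocean freight to the destination port, but not insurance.
Already in the invoice (seller's account under CFR): origin terminal, freight — exclude.
CIF value = CFR price + insurance = 234786.63 + 475.17 = 235261.80
Import duty = 235261.80 × 6.2% = 14586.23
Buyer bears: insurance 475.17 + destination terminal 893.48 + delivery 2066.32 + duty 14586.23 = 18021.20
Landed cost = invoice 234786.63 + 18021.20 = 252807.83

Total landed cost: USD 252807.83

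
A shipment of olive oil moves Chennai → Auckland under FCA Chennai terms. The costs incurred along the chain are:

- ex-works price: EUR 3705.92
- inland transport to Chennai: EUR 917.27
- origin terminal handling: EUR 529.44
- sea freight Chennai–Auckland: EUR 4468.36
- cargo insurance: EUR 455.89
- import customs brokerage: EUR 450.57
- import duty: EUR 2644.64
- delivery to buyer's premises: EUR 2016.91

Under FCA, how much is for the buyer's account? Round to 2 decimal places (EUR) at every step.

Buyer's account: EUR 10565.81

FCA: the seller delivers export-cleared goods to the carrier; the buyer bears costs from that point.
Seller's account: goods 3705.92 + inland to port 917.27 = 4623.19
Buyer's account: origin terminal 529.44 + freight 4468.36 + insurance 455.89 + brokerage 450.57 + duty 2644.64 + delivery 2016.91 = 10565.81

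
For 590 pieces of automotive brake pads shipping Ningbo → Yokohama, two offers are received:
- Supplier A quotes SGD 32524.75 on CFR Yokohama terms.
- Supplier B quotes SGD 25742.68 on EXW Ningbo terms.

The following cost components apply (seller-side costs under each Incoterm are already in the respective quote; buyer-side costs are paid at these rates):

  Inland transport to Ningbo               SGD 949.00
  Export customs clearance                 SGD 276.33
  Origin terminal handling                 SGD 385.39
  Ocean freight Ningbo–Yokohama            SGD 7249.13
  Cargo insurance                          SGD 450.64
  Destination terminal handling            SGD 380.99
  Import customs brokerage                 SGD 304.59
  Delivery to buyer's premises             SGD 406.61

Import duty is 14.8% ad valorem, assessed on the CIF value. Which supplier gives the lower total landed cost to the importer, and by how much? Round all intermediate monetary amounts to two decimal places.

Supplier A (CFR):
CIF value = CFR price + insurance = 32524.75 + 450.64 = 32975.39
Import duty = 32975.39 × 14.8% = 4880.36
Buyer bears (A): 450.64 + 380.99 + 304.59 + 406.61 = 1542.83
Landed cost (A) = invoice 32524.75 + 1542.83 + duty 4880.36 = 38947.94
Supplier B (EXW):
CIF value = EXW price + inland to port + export clearance + origin terminal + freight + insurance = 25742.68 + 949.00 + 276.33 + 385.39 + 7249.13 + 450.64 = 35053.17
Import duty = 35053.17 × 14.8% = 5187.87
Buyer bears (B): 949.00 + 276.33 + 385.39 + 7249.13 + 450.64 + 380.99 + 304.59 + 406.61 = 10402.68
Landed cost (B) = invoice 25742.68 + 10402.68 + duty 5187.87 = 41333.23
Difference = |38947.94 − 41333.23| = 2385.29

Supplier A is cheaper by SGD 2385.29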